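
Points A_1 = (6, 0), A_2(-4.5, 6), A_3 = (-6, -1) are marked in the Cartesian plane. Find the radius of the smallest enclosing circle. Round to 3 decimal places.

Side lengths²: A_1A_2² = 146.25, A_1A_3² = 145, A_2A_3² = 51.25.
Since A_1A_2² = 146.25 < 145 + 51.25 = 196.25, the triangle is acute, so the smallest enclosing circle is the circumcircle.
Circumcentre = (-7/44, 31/22), r² = 77285/1936.
r = √(77285/1936) ≈ 6.318.

6.318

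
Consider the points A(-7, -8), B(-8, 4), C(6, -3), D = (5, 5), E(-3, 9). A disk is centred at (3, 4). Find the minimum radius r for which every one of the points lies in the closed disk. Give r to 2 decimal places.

The required radius is the distance from (3, 4) to the farthest point.
Squared distances: 244, 121, 58, 5, 61.
Maximum is 244, attained at A.
r = √244 ≈ 15.62.

15.62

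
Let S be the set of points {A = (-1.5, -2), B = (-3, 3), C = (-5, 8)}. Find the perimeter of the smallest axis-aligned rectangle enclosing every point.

27

Width = max x − min x = -1.5 − (-5) = 3.5.
Height = max y − min y = 8 − (-2) = 10.
Perimeter = 2(3.5 + 10) = 27.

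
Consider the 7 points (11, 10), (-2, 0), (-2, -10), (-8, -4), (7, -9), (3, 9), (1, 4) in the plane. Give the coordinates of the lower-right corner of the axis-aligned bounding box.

x-range [-8, 11], y-range [-10, 10].
The lower-right corner is (11, -10).

(11, -10)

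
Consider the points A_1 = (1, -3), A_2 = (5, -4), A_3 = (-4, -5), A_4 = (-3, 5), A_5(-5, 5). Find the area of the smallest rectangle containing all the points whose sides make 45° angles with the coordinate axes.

104.5

In coordinates u = x + y, v = x − y the rectangle is axis-aligned; the map (x,y)→(u,v) scales areas by 2.
u-values: -2, 1, -9, 2, 0; range = 2 − (-9) = 11.
v-values: 4, 9, 1, -8, -10; range = 9 − (-10) = 19.
Area = (11 × 19) / 2 = 104.5.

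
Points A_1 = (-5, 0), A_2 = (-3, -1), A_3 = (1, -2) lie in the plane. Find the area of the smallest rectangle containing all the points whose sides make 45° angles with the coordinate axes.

In coordinates u = x + y, v = x − y the rectangle is axis-aligned; the map (x,y)→(u,v) scales areas by 2.
u-values: -5, -4, -1; range = -1 − (-5) = 4.
v-values: -5, -2, 3; range = 3 − (-5) = 8.
Area = (4 × 8) / 2 = 16.

16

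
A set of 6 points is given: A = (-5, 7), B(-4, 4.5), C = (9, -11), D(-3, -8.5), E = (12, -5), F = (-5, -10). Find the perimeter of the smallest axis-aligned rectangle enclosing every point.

Width = max x − min x = 12 − (-5) = 17.
Height = max y − min y = 7 − (-11) = 18.
Perimeter = 2(17 + 18) = 70.

70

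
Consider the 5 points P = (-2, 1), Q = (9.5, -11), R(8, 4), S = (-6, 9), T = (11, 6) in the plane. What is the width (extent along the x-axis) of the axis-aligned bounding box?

max x = 11, min x = -6, so width = 17.

17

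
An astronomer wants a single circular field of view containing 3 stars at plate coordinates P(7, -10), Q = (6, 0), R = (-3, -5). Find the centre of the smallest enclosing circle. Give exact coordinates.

(117/38, -203/38)

Side lengths²: PQ² = 101, PR² = 125, QR² = 106.
Since PR² = 125 < 106 + 101 = 207, the triangle is acute, so the smallest enclosing circle is the circumcircle.
Circumcentre = (117/38, -203/38), r² = 26765/722.
Centre = (117/38, -203/38).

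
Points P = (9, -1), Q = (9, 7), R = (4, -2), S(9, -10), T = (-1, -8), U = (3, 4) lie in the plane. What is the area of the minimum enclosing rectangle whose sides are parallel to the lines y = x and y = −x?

250

In coordinates u = x + y, v = x − y the rectangle is axis-aligned; the map (x,y)→(u,v) scales areas by 2.
u-values: 8, 16, 2, -1, -9, 7; range = 16 − (-9) = 25.
v-values: 10, 2, 6, 19, 7, -1; range = 19 − (-1) = 20.
Area = (25 × 20) / 2 = 250.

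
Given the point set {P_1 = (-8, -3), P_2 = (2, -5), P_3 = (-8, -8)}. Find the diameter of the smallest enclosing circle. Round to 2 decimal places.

10.65

Side lengths²: P_1P_2² = 104, P_1P_3² = 25, P_2P_3² = 109.
Since P_2P_3² = 109 < 104 + 25 = 129, the triangle is acute, so the smallest enclosing circle is the circumcircle.
Circumcentre = (-3.3, -5.5), r² = 28.34.
Diameter = 2r = 2√(28.34) ≈ 10.65.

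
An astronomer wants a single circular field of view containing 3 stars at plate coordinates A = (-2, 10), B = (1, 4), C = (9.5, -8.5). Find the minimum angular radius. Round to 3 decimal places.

10.892

Side lengths²: AB² = 45, AC² = 474.5, BC² = 228.5.
Since AC² = 474.5 ≥ 228.5 + 45 = 273.5, the angle opposite AC is not acute, so the smallest enclosing circle has AC as diameter.
Centre = midpoint of AC = (3.75, 0.75), r² = 474.5/4 = 118.625.
r = √(118.625) ≈ 10.892.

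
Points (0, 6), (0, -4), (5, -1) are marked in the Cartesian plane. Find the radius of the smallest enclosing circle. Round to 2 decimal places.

Call the three points A, B, C in the order given.
Side lengths²: AB² = 100, AC² = 74, BC² = 34.
Since AB² = 100 < 74 + 34 = 108, the triangle is acute, so the smallest enclosing circle is the circumcircle.
Circumcentre = (0.4, 1), r² = 25.16.
r = √(25.16) ≈ 5.02.

5.02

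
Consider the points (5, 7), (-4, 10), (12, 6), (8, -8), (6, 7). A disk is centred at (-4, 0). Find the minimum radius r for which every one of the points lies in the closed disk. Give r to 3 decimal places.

17.088

The required radius is the distance from (-4, 0) to the farthest point.
Squared distances: 130, 100, 292, 208, 149.
Maximum is 292, attained at (12, 6).
r = √292 ≈ 17.088.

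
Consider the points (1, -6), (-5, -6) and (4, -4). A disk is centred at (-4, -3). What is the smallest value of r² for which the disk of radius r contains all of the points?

65

The required radius is the distance from (-4, -3) to the farthest point.
Squared distances: 34, 10, 65.
Maximum is 65, attained at (4, -4).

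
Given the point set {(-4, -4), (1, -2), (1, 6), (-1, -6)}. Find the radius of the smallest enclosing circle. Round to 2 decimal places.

The farthest pair is (1, 6)–(-1, -6) with squared distance 148. The circle on this segment as diameter has centre (0, 0) and r² = 148/4 = 37.
Check (-4, -4): distance² to centre = 32 ≤ 37, so it lies inside.
All remaining points lie in this disk, and no smaller disk contains both endpoints, so this is the minimum enclosing circle.
r = √37 ≈ 6.08.

6.08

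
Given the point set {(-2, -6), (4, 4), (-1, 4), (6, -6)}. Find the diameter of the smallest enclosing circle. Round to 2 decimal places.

12.27

By Welzl's lemma the MEC is supported by two points (diametrically opposite) or three points (on a circumcircle).
The minimum enclosing circle is determined by three boundary points: (-2, -6), (-1, 4), (6, -6).
Their circumcentre is (2, -1.35) with r² = 37.6225.
The farthest remaining point (4, 4) is at distance² 32.6225 ≤ 37.6225.
Diameter = 2r = 2√(37.6225) ≈ 12.27.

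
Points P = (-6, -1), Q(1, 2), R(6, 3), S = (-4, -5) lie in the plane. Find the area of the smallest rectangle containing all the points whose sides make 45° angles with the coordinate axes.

In coordinates u = x + y, v = x − y the rectangle is axis-aligned; the map (x,y)→(u,v) scales areas by 2.
u-values: -7, 3, 9, -9; range = 9 − (-9) = 18.
v-values: -5, -1, 3, 1; range = 3 − (-5) = 8.
Area = (18 × 8) / 2 = 72.

72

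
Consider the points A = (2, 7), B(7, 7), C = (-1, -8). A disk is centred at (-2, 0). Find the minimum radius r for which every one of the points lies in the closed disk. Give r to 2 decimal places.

The required radius is the distance from (-2, 0) to the farthest point.
Squared distances: 65, 130, 65.
Maximum is 130, attained at B.
r = √130 ≈ 11.40.

11.40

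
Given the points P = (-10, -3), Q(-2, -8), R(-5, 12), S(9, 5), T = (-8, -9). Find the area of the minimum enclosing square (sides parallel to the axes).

The bounding box has width 19 and height 21.
An axis-aligned square enclosing the set must have side ≥ max(width, height).
So the minimum side is max(19, 21) = 21.
Area = 21² = 441.

441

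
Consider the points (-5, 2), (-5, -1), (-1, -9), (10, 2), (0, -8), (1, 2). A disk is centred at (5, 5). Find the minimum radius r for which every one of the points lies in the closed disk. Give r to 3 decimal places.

The required radius is the distance from (5, 5) to the farthest point.
Squared distances: 109, 136, 232, 34, 194, 25.
Maximum is 232, attained at (-1, -9).
r = √232 ≈ 15.232.

15.232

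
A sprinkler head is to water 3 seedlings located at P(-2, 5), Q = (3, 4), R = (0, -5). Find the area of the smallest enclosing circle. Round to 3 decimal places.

82.958

Side lengths²: PQ² = 26, PR² = 104, QR² = 90.
Since PR² = 104 < 90 + 26 = 116, the triangle is acute, so the smallest enclosing circle is the circumcircle.
Circumcentre = (-0.375, 0.125), r² = 26.40625.
Area = π·r² = π·26.40625 ≈ 82.958.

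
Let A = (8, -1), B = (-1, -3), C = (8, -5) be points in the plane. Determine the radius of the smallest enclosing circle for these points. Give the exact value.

85/18

Side lengths²: AB² = 85, AC² = 16, BC² = 85.
Since BC² = 85 < 85 + 16 = 101, the triangle is acute, so the smallest enclosing circle is the circumcircle.
Circumcentre = (67/18, -3), r² = 7225/324.
r = √(7225/324) = 85/18.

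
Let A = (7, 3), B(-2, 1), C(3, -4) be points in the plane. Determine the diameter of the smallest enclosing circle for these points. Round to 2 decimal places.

9.56

Side lengths²: AB² = 85, AC² = 65, BC² = 50.
Since AB² = 85 < 65 + 50 = 115, the triangle is acute, so the smallest enclosing circle is the circumcircle.
Circumcentre = (61/22, 17/22), r² = 5525/242.
Diameter = 2r = 2√(5525/242) ≈ 9.56.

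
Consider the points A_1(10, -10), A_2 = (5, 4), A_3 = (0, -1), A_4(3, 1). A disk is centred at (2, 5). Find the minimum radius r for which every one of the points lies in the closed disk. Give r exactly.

17

The required radius is the distance from (2, 5) to the farthest point.
Squared distances: 289, 10, 40, 17.
Maximum is 289, attained at A_1.
r = √289 = 17.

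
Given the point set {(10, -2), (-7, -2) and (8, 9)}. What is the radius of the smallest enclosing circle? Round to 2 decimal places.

9.45

Call the three points A, B, C in the order given.
Side lengths²: AB² = 289, AC² = 125, BC² = 346.
Since BC² = 346 < 289 + 125 = 414, the triangle is acute, so the smallest enclosing circle is the circumcircle.
Circumcentre = (1.5, 47/22), r² = 21625/242.
r = √(21625/242) ≈ 9.45.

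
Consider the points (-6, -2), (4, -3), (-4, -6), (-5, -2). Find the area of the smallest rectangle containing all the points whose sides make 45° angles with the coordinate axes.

In coordinates u = x + y, v = x − y the rectangle is axis-aligned; the map (x,y)→(u,v) scales areas by 2.
u-values: -8, 1, -10, -7; range = 1 − (-10) = 11.
v-values: -4, 7, 2, -3; range = 7 − (-4) = 11.
Area = (11 × 11) / 2 = 60.5.

60.5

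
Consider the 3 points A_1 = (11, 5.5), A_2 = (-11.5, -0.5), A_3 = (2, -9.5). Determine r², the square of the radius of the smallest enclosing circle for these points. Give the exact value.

Side lengths²: A_1A_2² = 542.25, A_1A_3² = 306, A_2A_3² = 263.25.
Since A_1A_2² = 542.25 < 306 + 263.25 = 569.25, the triangle is acute, so the smallest enclosing circle is the circumcircle.
Circumcentre = (-3/28, 55/28), r² = 53261/392.

53261/392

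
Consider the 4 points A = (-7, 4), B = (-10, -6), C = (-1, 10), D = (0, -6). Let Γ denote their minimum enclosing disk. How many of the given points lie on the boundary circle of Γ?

A smallest enclosing disk is always determined by at most three of the input points on its boundary.
The minimum enclosing circle is determined by three boundary points: B, C, D.
Their circumcentre is (-5, 1.71875) with r² = 84.5791015625.
The farthest remaining point A is at distance² 9.2041015625 ≤ 84.5791015625.
The points at distance exactly r from the centre are B, C, D — 3 points.

3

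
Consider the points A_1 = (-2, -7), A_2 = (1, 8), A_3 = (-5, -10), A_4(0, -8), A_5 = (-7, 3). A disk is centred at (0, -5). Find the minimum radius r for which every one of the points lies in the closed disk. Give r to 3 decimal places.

13.038

The required radius is the distance from (0, -5) to the farthest point.
Squared distances: 8, 170, 50, 9, 113.
Maximum is 170, attained at A_2.
r = √170 ≈ 13.038.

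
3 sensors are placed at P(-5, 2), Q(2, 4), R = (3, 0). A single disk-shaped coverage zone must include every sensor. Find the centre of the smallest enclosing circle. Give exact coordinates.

(-29/30, 17/15)

Side lengths²: PQ² = 53, PR² = 68, QR² = 17.
Since PR² = 68 < 53 + 17 = 70, the triangle is acute, so the smallest enclosing circle is the circumcircle.
Circumcentre = (-29/30, 17/15), r² = 15317/900.
Centre = (-29/30, 17/15).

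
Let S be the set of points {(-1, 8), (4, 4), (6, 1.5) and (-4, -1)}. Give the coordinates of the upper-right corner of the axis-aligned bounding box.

x-range [-4, 6], y-range [-1, 8].
The upper-right corner is (6, 8).

(6, 8)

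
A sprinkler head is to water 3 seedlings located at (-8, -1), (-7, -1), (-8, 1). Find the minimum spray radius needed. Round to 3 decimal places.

1.118

Call the three points A, B, C in the order given.
Side lengths²: AB² = 1, AC² = 4, BC² = 5.
Since BC² = 5 ≥ 4 + 1 = 5, the angle opposite BC is not acute, so the smallest enclosing circle has BC as diameter.
Centre = midpoint of BC = (-7.5, 0), r² = 5/4 = 1.25.
r = √(1.25) ≈ 1.118.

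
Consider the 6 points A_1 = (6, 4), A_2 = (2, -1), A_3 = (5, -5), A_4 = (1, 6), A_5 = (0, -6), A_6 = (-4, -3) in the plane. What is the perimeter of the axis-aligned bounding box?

Width = max x − min x = 6 − (-4) = 10.
Height = max y − min y = 6 − (-6) = 12.
Perimeter = 2(10 + 12) = 44.

44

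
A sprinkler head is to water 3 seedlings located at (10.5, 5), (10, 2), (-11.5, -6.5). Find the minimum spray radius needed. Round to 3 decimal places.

Call the three points A, B, C in the order given.
Side lengths²: AB² = 9.25, AC² = 616.25, BC² = 534.5.
Since AC² = 616.25 ≥ 534.5 + 9.25 = 543.75, the angle opposite AC is not acute, so the smallest enclosing circle has AC as diameter.
Centre = midpoint of AC = (-0.5, -0.75), r² = 616.25/4 = 154.0625.
r = √(154.0625) ≈ 12.412.

12.412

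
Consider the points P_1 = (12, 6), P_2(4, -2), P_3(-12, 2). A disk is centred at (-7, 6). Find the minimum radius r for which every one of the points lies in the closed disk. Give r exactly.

19

The required radius is the distance from (-7, 6) to the farthest point.
Squared distances: 361, 185, 41.
Maximum is 361, attained at P_1.
r = √361 = 19.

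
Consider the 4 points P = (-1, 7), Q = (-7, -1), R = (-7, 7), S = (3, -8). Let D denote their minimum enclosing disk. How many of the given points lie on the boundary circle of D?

The farthest pair is R–S with squared distance 325. The circle on this segment as diameter has centre (-2, -0.5) and r² = 325/4 = 81.25.
Check P: distance² to centre = 57.25 ≤ 81.25, so it lies inside.
All remaining points lie in this disk, and no smaller disk contains both endpoints, so this is the minimum enclosing circle.
The points at distance exactly r from the centre are R, S — 2 points.

2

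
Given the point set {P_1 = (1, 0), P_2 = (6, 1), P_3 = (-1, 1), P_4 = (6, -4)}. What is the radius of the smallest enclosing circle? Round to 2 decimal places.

The farthest pair is P_3–P_4 with squared distance 74. The circle on this segment as diameter has centre (2.5, -1.5) and r² = 74/4 = 18.5.
Check P_1: distance² to centre = 4.5 ≤ 18.5, so it lies inside.
All remaining points lie in this disk, and no smaller disk contains both endpoints, so this is the minimum enclosing circle.
r = √(18.5) ≈ 4.30.

4.30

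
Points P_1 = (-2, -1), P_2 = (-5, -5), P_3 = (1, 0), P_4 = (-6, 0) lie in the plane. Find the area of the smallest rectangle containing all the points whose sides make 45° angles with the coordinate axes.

38.5

In coordinates u = x + y, v = x − y the rectangle is axis-aligned; the map (x,y)→(u,v) scales areas by 2.
u-values: -3, -10, 1, -6; range = 1 − (-10) = 11.
v-values: -1, 0, 1, -6; range = 1 − (-6) = 7.
Area = (11 × 7) / 2 = 38.5.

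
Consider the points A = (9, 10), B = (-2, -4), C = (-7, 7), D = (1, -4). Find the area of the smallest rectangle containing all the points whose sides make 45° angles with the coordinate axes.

237.5

In coordinates u = x + y, v = x − y the rectangle is axis-aligned; the map (x,y)→(u,v) scales areas by 2.
u-values: 19, -6, 0, -3; range = 19 − (-6) = 25.
v-values: -1, 2, -14, 5; range = 5 − (-14) = 19.
Area = (25 × 19) / 2 = 237.5.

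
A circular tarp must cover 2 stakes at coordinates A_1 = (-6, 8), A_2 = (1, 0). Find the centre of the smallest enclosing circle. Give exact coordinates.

(-2.5, 4)

The smallest circle enclosing two points has them as diameter endpoints.
Centre = midpoint = (-2.5, 4); r² = |A_1A_2|²/4 = 113/4 = 28.25.
Centre = (-2.5, 4).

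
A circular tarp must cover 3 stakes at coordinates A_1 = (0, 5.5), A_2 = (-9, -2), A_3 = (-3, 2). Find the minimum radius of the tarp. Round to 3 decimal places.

Side lengths²: A_1A_2² = 137.25, A_1A_3² = 21.25, A_2A_3² = 52.
Since A_1A_2² = 137.25 ≥ 52 + 21.25 = 73.25, the angle opposite A_1A_2 is not acute, so the smallest enclosing circle has A_1A_2 as diameter.
Centre = midpoint of A_1A_2 = (-4.5, 1.75), r² = 137.25/4 = 34.3125.
r = √(34.3125) ≈ 5.858.

5.858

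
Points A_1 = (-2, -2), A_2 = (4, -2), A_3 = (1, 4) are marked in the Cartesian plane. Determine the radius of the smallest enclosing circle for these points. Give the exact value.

3.75

Side lengths²: A_1A_2² = 36, A_1A_3² = 45, A_2A_3² = 45.
Since A_2A_3² = 45 < 45 + 36 = 81, the triangle is acute, so the smallest enclosing circle is the circumcircle.
Circumcentre = (1, 0.25), r² = 14.0625.
r = √(14.0625) = 3.75.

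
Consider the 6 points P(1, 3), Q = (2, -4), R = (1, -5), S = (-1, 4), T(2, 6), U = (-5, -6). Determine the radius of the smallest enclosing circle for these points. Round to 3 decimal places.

6.946

By Welzl's lemma the MEC is supported by two points (diametrically opposite) or three points (on a circumcircle).
The farthest pair is T–U with squared distance 193. The circle on this segment as diameter has centre (-1.5, 0) and r² = 193/4 = 48.25.
Check P: distance² to centre = 15.25 ≤ 48.25, so it lies inside.
All remaining points lie in this disk, and no smaller disk contains both endpoints, so this is the minimum enclosing circle.
r = √(48.25) ≈ 6.946.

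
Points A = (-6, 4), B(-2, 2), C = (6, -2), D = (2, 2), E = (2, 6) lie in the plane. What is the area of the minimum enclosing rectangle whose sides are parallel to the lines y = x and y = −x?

90

In coordinates u = x + y, v = x − y the rectangle is axis-aligned; the map (x,y)→(u,v) scales areas by 2.
u-values: -2, 0, 4, 4, 8; range = 8 − (-2) = 10.
v-values: -10, -4, 8, 0, -4; range = 8 − (-10) = 18.
Area = (10 × 18) / 2 = 90.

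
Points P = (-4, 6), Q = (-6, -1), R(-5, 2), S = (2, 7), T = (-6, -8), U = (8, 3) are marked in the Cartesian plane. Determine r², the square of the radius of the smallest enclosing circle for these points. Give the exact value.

134725/1682

By Welzl's lemma the MEC is supported by two points (diametrically opposite) or three points (on a circumcircle).
The minimum enclosing circle is determined by three boundary points: P, T, U.
Their circumcentre is (25/58, -103/58) with r² = 134725/1682.
The farthest remaining point S is at distance² 133681/1682 ≤ 134725/1682.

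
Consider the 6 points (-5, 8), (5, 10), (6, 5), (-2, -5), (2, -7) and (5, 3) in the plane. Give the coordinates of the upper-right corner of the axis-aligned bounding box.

x-range [-5, 6], y-range [-7, 10].
The upper-right corner is (6, 10).

(6, 10)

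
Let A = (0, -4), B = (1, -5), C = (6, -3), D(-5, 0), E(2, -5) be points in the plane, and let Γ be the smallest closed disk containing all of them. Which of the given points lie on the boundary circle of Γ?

A smallest enclosing disk is always determined by at most three of the input points on its boundary.
The farthest pair is C–D with squared distance 130. The circle on this segment as diameter has centre (0.5, -1.5) and r² = 130/4 = 32.5.
Check A: distance² to centre = 6.5 ≤ 32.5, so it lies inside.
All remaining points lie in this disk, and no smaller disk contains both endpoints, so this is the minimum enclosing circle.
The points at distance exactly r from the centre are C, D — 2 points.

C, D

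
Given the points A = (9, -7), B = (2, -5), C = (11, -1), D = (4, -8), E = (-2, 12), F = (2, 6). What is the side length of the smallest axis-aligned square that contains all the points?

20

The bounding box has width 13 and height 20.
An axis-aligned square enclosing the set must have side ≥ max(width, height).
So the minimum side is max(13, 20) = 20.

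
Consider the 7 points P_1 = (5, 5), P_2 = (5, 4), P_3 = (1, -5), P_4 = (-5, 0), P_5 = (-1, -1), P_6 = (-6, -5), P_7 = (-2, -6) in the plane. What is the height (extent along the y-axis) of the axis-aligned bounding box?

max y = 5, min y = -6, so height = 11.

11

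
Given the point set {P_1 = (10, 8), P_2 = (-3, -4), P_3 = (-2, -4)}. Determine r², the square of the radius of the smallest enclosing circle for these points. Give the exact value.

Side lengths²: P_1P_2² = 313, P_1P_3² = 288, P_2P_3² = 1.
Since P_1P_2² = 313 ≥ 288 + 1 = 289, the angle opposite P_1P_2 is not acute, so the smallest enclosing circle has P_1P_2 as diameter.
Centre = midpoint of P_1P_2 = (3.5, 2), r² = 313/4 = 78.25.

78.25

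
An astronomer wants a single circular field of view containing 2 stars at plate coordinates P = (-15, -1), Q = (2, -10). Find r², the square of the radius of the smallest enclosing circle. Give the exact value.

92.5

The smallest circle enclosing two points has them as diameter endpoints.
Centre = midpoint = (-6.5, -5.5); r² = |PQ|²/4 = 370/4 = 92.5.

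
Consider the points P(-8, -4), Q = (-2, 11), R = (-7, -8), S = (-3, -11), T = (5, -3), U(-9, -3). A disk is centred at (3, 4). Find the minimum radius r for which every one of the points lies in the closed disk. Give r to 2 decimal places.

The required radius is the distance from (3, 4) to the farthest point.
Squared distances: 185, 74, 244, 261, 53, 193.
Maximum is 261, attained at S.
r = √261 ≈ 16.16.

16.16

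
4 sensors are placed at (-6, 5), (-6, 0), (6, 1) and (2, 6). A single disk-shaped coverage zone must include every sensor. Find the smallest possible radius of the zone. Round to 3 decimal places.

6.346

By Welzl's lemma the MEC is supported by two points (diametrically opposite) or three points (on a circumcircle).
The minimum enclosing circle is determined by three boundary points: (-6, 5), (-6, 0), (6, 1).
Their circumcentre is (-1/6, 2.5) with r² = 725/18.
The farthest remaining point (2, 6) is at distance² 305/18 ≤ 725/18.
r = √(725/18) ≈ 6.346.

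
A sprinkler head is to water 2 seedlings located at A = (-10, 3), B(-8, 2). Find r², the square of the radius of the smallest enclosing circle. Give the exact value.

1.25

The smallest circle enclosing two points has them as diameter endpoints.
Centre = midpoint = (-9, 2.5); r² = |AB|²/4 = 5/4 = 1.25.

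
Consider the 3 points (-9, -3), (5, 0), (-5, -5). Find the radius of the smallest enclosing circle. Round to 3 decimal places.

Call the three points A, B, C in the order given.
Side lengths²: AB² = 205, AC² = 20, BC² = 125.
Since AB² = 205 ≥ 125 + 20 = 145, the angle opposite AB is not acute, so the smallest enclosing circle has AB as diameter.
Centre = midpoint of AB = (-2, -1.5), r² = 205/4 = 51.25.
r = √(51.25) ≈ 7.159.

7.159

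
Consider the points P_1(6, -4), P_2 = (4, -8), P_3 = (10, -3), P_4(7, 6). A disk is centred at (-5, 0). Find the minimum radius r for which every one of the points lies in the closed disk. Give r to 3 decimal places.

15.297

The required radius is the distance from (-5, 0) to the farthest point.
Squared distances: 137, 145, 234, 180.
Maximum is 234, attained at P_3.
r = √234 ≈ 15.297.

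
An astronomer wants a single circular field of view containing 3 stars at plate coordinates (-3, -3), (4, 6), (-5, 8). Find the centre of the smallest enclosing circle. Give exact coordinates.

Call the three points A, B, C in the order given.
Side lengths²: AB² = 130, AC² = 125, BC² = 85.
Since AB² = 130 < 125 + 85 = 210, the triangle is acute, so the smallest enclosing circle is the circumcircle.
Circumcentre = (-53/38, 113/38), r² = 27625/722.
Centre = (-53/38, 113/38).

(-53/38, 113/38)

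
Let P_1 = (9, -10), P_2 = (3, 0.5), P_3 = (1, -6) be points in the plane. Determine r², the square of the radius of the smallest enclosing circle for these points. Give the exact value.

36.5625

Side lengths²: P_1P_2² = 146.25, P_1P_3² = 80, P_2P_3² = 46.25.
Since P_1P_2² = 146.25 ≥ 80 + 46.25 = 126.25, the angle opposite P_1P_2 is not acute, so the smallest enclosing circle has P_1P_2 as diameter.
Centre = midpoint of P_1P_2 = (6, -4.75), r² = 146.25/4 = 36.5625.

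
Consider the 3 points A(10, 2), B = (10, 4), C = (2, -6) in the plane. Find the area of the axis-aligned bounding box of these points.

80

x ranges over [2, 10], width 8.
y ranges over [-6, 4], height 10.
Area = 8 × 10 = 80.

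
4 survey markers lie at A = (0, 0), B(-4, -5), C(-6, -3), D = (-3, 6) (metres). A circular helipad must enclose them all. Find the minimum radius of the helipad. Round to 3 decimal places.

A smallest enclosing disk is always determined by at most three of the input points on its boundary.
The farthest pair is B–D with squared distance 122. The circle on this segment as diameter has centre (-3.5, 0.5) and r² = 122/4 = 30.5.
Check A: distance² to centre = 12.5 ≤ 30.5, so it lies inside.
All remaining points lie in this disk, and no smaller disk contains both endpoints, so this is the minimum enclosing circle.
r = √(30.5) ≈ 5.523.

5.523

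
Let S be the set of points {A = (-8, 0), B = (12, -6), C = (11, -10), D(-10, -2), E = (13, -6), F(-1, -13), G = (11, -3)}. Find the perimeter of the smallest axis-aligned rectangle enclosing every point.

72

Width = max x − min x = 13 − (-10) = 23.
Height = max y − min y = 0 − (-13) = 13.
Perimeter = 2(23 + 13) = 72.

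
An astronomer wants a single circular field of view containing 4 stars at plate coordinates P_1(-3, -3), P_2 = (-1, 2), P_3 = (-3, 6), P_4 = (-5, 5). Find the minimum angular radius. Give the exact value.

By Welzl's lemma the MEC is supported by two points (diametrically opposite) or three points (on a circumcircle).
The farthest pair is P_1–P_3 with squared distance 81. The circle on this segment as diameter has centre (-3, 1.5) and r² = 81/4 = 20.25.
Check P_2: distance² to centre = 4.25 ≤ 20.25, so it lies inside.
All remaining points lie in this disk, and no smaller disk contains both endpoints, so this is the minimum enclosing circle.
r = √(20.25) = 4.5.

4.5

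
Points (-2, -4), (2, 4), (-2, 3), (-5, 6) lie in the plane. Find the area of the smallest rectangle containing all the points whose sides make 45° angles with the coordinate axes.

In coordinates u = x + y, v = x − y the rectangle is axis-aligned; the map (x,y)→(u,v) scales areas by 2.
u-values: -6, 6, 1, 1; range = 6 − (-6) = 12.
v-values: 2, -2, -5, -11; range = 2 − (-11) = 13.
Area = (12 × 13) / 2 = 78.

78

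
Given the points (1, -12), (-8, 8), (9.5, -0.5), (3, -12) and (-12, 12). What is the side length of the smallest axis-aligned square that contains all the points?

24

The bounding box has width 21.5 and height 24.
An axis-aligned square enclosing the set must have side ≥ max(width, height).
So the minimum side is max(21.5, 24) = 24.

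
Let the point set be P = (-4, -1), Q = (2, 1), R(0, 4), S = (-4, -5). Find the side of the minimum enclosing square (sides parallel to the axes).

The bounding box has width 6 and height 9.
An axis-aligned square enclosing the set must have side ≥ max(width, height).
So the minimum side is max(6, 9) = 9.

9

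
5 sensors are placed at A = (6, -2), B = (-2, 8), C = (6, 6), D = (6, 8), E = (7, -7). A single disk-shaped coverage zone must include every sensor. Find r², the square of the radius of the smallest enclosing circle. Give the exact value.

By Welzl's lemma the MEC is supported by two points (diametrically opposite) or three points (on a circumcircle).
The farthest pair is B–E with squared distance 306. The circle on this segment as diameter has centre (2.5, 0.5) and r² = 306/4 = 76.5.
Check A: distance² to centre = 18.5 ≤ 76.5, so it lies inside.
All remaining points lie in this disk, and no smaller disk contains both endpoints, so this is the minimum enclosing circle.

76.5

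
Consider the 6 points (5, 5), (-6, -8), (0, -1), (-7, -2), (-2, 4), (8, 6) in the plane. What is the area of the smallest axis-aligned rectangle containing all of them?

210

x ranges over [-7, 8], width 15.
y ranges over [-8, 6], height 14.
Area = 15 × 14 = 210.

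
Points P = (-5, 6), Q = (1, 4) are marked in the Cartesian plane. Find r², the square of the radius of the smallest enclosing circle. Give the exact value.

The smallest circle enclosing two points has them as diameter endpoints.
Centre = midpoint = (-2, 5); r² = |PQ|²/4 = 40/4 = 10.

10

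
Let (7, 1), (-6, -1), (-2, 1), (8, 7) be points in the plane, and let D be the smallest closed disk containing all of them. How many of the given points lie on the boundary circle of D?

2

The minimum enclosing circle of a finite set is fixed by two of the points (as a diameter) or three (as a circumcircle).
The farthest pair is (-6, -1)–(8, 7) with squared distance 260. The circle on this segment as diameter has centre (1, 3) and r² = 260/4 = 65.
Check (7, 1): distance² to centre = 40 ≤ 65, so it lies inside.
All remaining points lie in this disk, and no smaller disk contains both endpoints, so this is the minimum enclosing circle.
The points at distance exactly r from the centre are (-6, -1), (8, 7) — 2 points.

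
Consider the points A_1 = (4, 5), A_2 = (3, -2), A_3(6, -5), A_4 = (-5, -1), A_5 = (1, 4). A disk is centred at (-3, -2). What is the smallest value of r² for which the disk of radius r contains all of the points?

98

The required radius is the distance from (-3, -2) to the farthest point.
Squared distances: 98, 36, 90, 5, 52.
Maximum is 98, attained at A_1.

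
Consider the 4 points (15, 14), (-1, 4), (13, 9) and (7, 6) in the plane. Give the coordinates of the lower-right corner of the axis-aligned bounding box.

(15, 4)

x-range [-1, 15], y-range [4, 14].
The lower-right corner is (15, 4).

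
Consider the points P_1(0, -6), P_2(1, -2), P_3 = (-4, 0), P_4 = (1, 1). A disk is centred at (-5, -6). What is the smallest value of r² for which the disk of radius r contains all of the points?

85

The required radius is the distance from (-5, -6) to the farthest point.
Squared distances: 25, 52, 37, 85.
Maximum is 85, attained at P_4.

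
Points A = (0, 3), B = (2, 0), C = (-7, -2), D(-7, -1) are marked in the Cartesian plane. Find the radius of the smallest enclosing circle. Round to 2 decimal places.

4.61

The minimum enclosing circle of a finite set is fixed by two of the points (as a diameter) or three (as a circumcircle).
The minimum enclosing circle is determined by three boundary points: A, B, C.
Their circumcentre is (-157/62, -53/62) with r² = 40885/1922.
The farthest remaining point D is at distance² 38405/1922 ≤ 40885/1922.
r = √(40885/1922) ≈ 4.61.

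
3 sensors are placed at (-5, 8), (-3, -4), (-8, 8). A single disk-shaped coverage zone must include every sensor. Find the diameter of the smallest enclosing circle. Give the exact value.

Call the three points A, B, C in the order given.
Side lengths²: AB² = 148, AC² = 9, BC² = 169.
Since BC² = 169 ≥ 148 + 9 = 157, the angle opposite BC is not acute, so the smallest enclosing circle has BC as diameter.
Centre = midpoint of BC = (-5.5, 2), r² = 169/4 = 42.25.
Diameter = 2r = 2√(42.25) = 13.

13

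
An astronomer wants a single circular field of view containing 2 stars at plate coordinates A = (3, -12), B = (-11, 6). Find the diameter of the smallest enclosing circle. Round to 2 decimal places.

The smallest circle enclosing two points has them as diameter endpoints.
Centre = midpoint = (-4, -3); r² = |AB|²/4 = 520/4 = 130.
Diameter = 2r = 2√130 ≈ 22.80.

22.80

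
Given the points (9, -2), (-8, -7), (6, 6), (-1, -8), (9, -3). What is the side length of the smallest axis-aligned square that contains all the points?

The bounding box has width 17 and height 14.
An axis-aligned square enclosing the set must have side ≥ max(width, height).
So the minimum side is max(17, 14) = 17.

17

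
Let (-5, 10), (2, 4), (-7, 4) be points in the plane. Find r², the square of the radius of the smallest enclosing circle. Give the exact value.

Call the three points A, B, C in the order given.
Side lengths²: AB² = 85, AC² = 40, BC² = 81.
Since AB² = 85 < 81 + 40 = 121, the triangle is acute, so the smallest enclosing circle is the circumcircle.
Circumcentre = (-2.5, 35/6), r² = 425/18.

425/18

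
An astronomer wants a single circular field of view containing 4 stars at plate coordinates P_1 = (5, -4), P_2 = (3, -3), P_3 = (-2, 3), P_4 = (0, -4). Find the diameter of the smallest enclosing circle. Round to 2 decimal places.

By Welzl's lemma the MEC is supported by two points (diametrically opposite) or three points (on a circumcircle).
The farthest pair is P_1–P_3 with squared distance 98. The circle on this segment as diameter has centre (1.5, -0.5) and r² = 98/4 = 24.5.
Check P_2: distance² to centre = 8.5 ≤ 24.5, so it lies inside.
All remaining points lie in this disk, and no smaller disk contains both endpoints, so this is the minimum enclosing circle.
Diameter = 2r = 2√(24.5) ≈ 9.90.

9.90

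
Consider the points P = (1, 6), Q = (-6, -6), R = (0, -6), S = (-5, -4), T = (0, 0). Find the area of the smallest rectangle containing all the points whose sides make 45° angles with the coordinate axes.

In coordinates u = x + y, v = x − y the rectangle is axis-aligned; the map (x,y)→(u,v) scales areas by 2.
u-values: 7, -12, -6, -9, 0; range = 7 − (-12) = 19.
v-values: -5, 0, 6, -1, 0; range = 6 − (-5) = 11.
Area = (19 × 11) / 2 = 104.5.

104.5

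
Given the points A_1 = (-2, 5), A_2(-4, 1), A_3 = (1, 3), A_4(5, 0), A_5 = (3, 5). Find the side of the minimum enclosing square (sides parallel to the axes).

9

The bounding box has width 9 and height 5.
An axis-aligned square enclosing the set must have side ≥ max(width, height).
So the minimum side is max(9, 5) = 9.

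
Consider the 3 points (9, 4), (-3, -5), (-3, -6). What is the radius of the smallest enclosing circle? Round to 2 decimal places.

Call the three points A, B, C in the order given.
Side lengths²: AB² = 225, AC² = 244, BC² = 1.
Since AC² = 244 ≥ 225 + 1 = 226, the angle opposite AC is not acute, so the smallest enclosing circle has AC as diameter.
Centre = midpoint of AC = (3, -1), r² = 244/4 = 61.
r = √61 ≈ 7.81.

7.81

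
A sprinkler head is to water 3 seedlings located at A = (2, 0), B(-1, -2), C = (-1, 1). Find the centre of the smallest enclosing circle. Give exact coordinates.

Side lengths²: AB² = 13, AC² = 10, BC² = 9.
Since AB² = 13 < 10 + 9 = 19, the triangle is acute, so the smallest enclosing circle is the circumcircle.
Circumcentre = (1/6, -0.5), r² = 65/18.
Centre = (1/6, -0.5).

(1/6, -0.5)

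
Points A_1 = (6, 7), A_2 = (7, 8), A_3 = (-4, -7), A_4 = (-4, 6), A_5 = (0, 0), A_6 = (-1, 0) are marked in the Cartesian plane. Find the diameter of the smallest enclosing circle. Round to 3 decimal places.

18.601

By Welzl's lemma the MEC is supported by two points (diametrically opposite) or three points (on a circumcircle).
The farthest pair is A_2–A_3 with squared distance 346. The circle on this segment as diameter has centre (1.5, 0.5) and r² = 346/4 = 86.5.
Check A_1: distance² to centre = 62.5 ≤ 86.5, so it lies inside.
All remaining points lie in this disk, and no smaller disk contains both endpoints, so this is the minimum enclosing circle.
Diameter = 2r = 2√(86.5) ≈ 18.601.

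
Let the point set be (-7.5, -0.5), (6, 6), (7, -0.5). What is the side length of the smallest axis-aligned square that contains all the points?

14.5

The bounding box has width 14.5 and height 6.5.
An axis-aligned square enclosing the set must have side ≥ max(width, height).
So the minimum side is max(14.5, 6.5) = 14.5.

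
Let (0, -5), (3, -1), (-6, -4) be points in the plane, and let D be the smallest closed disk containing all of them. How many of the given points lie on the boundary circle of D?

Call the three points A, B, C in the order given.
Side lengths²: AB² = 25, AC² = 37, BC² = 90.
Since BC² = 90 ≥ 37 + 25 = 62, the angle opposite BC is not acute, so the smallest enclosing circle has BC as diameter.
Centre = midpoint of BC = (-1.5, -2.5), r² = 90/4 = 22.5.
The points at distance exactly r from the centre are (3, -1), (-6, -4) — 2 points.

2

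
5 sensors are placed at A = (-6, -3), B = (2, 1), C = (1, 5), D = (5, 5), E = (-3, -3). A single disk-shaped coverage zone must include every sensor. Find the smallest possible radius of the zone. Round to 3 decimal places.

By Welzl's lemma the MEC is supported by two points (diametrically opposite) or three points (on a circumcircle).
The farthest pair is A–D with squared distance 185. The circle on this segment as diameter has centre (-0.5, 1) and r² = 185/4 = 46.25.
Check B: distance² to centre = 6.25 ≤ 46.25, so it lies inside.
All remaining points lie in this disk, and no smaller disk contains both endpoints, so this is the minimum enclosing circle.
r = √(46.25) ≈ 6.801.

6.801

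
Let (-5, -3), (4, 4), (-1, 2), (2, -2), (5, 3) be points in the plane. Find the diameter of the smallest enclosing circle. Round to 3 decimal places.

The minimum enclosing circle of a finite set is fixed by two of the points (as a diameter) or three (as a circumcircle).
The farthest pair is (-5, -3)–(5, 3) with squared distance 136. The circle on this segment as diameter has centre (0, 0) and r² = 136/4 = 34.
Check (4, 4): distance² to centre = 32 ≤ 34, so it lies inside.
All remaining points lie in this disk, and no smaller disk contains both endpoints, so this is the minimum enclosing circle.
Diameter = 2r = 2√34 ≈ 11.662.

11.662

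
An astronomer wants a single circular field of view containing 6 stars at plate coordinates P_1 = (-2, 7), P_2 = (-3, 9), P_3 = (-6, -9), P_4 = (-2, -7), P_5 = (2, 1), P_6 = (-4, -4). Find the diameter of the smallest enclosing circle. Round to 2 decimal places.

18.25

A smallest enclosing disk is always determined by at most three of the input points on its boundary.
The farthest pair is P_2–P_3 with squared distance 333. The circle on this segment as diameter has centre (-4.5, 0) and r² = 333/4 = 83.25.
Check P_1: distance² to centre = 55.25 ≤ 83.25, so it lies inside.
All remaining points lie in this disk, and no smaller disk contains both endpoints, so this is the minimum enclosing circle.
Diameter = 2r = 2√(83.25) ≈ 18.25.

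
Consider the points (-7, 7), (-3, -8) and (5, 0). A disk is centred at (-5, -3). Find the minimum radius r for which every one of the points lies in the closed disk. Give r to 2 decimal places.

10.44

The required radius is the distance from (-5, -3) to the farthest point.
Squared distances: 104, 29, 109.
Maximum is 109, attained at (5, 0).
r = √109 ≈ 10.44.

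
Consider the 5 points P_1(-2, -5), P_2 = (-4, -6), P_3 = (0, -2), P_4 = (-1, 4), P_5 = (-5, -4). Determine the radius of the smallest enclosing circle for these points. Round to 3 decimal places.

The farthest pair is P_2–P_4 with squared distance 109. The circle on this segment as diameter has centre (-2.5, -1) and r² = 109/4 = 27.25.
Check P_1: distance² to centre = 16.25 ≤ 27.25, so it lies inside.
All remaining points lie in this disk, and no smaller disk contains both endpoints, so this is the minimum enclosing circle.
r = √(27.25) ≈ 5.220.

5.220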